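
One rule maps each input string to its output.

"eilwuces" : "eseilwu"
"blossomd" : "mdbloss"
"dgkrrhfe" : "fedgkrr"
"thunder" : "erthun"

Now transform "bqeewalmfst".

Rule — move the last 3 characters to the front (rotate right by 3), then delete the first character.
Applying both steps to "bqeewalmfst": "fstbqeewalm", then "stbqeewalm".

stbqeewalm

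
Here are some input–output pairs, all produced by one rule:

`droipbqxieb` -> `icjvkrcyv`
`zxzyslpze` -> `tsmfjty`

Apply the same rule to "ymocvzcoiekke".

iwptwicyeey

Looking at the pairs, the operation is to shift every letter 6 places backward in the alphabet (wrapping around), then delete the first 2 characters.
On "ymocvzcoiekke" that produces "iwptwicyeey".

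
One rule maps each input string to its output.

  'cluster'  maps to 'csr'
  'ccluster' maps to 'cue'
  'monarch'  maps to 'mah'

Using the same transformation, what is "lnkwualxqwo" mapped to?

lwlw

In each case the input is transformed by: keep one character in every 3, starting at position 1 (positions 1st, 4th, 7th, ...).
On "lnkwualxqwo" that produces "lwlw".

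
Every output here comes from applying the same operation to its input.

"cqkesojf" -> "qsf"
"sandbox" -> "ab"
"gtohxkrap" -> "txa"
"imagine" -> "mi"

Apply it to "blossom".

What's happening: keep one character in every 3, starting at position 2 (positions 2nd, 5th, 8th, ...).
For "blossom" the result is "ls".

ls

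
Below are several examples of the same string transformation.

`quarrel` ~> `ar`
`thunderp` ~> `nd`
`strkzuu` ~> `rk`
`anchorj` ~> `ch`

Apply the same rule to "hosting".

st

Rule — move the last 3 characters to the front (rotate right by 3), then keep only the last 2 characters.
Starting from "hosting": after the first operation, "inghost"; after the second, "st".
(Check on "strkzuu": → "zuustrk" → "rk" ✓)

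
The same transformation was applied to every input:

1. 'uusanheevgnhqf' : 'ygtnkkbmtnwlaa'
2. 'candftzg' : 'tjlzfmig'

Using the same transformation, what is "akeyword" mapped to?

kecuxjgq

In each case the input is transformed by: shift every letter 6 places forward in the alphabet (wrapping around), then move the first 2 characters to the end (rotate left by 2).
"akeyword" → "gqkecuxj" → "kecuxjgq".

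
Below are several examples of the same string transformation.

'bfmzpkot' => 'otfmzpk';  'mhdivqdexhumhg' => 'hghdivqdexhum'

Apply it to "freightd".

Each output is the input with this applied: delete the first character, then move the last 2 characters to the front (rotate right by 2).
For "freightd", step one produces "reightd"; step two turns that into "tdreigh".

tdreigh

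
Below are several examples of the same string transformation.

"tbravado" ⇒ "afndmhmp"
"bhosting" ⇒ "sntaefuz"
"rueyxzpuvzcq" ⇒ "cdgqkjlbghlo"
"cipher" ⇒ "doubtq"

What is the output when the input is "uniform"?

The rule is to move the last character to the front, then shift every letter 12 places forward in the alphabet (wrapping around).
For "uniform", step one produces "munifor"; step two turns that into "ygzurad".
(Check on "bhosting": → "gbhostin" → "sntaefuz" ✓)

ygzurad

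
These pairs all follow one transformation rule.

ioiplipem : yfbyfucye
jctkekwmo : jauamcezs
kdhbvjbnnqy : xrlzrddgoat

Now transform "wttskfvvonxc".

jiavllednsmj

In each case the input is transformed by: shift every letter 10 places backward in the alphabet (wrapping around), then move the first 2 characters to the end (rotate left by 2).
For "wttskfvvonxc" the result is "jiavllednsmj".
(Check on "jctkekwmo": → "zsjauamce" → "jauamcezs" ✓)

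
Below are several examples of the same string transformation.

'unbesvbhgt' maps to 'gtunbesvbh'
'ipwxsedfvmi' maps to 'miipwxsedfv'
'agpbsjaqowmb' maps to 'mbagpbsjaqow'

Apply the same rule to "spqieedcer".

What's happening: move the last 2 characters to the front (rotate right by 2).
So "spqieedcer" becomes "erspqieedc".

erspqieedc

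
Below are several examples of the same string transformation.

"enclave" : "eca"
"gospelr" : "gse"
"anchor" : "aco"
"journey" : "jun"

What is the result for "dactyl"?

Looking at the pairs, the operation is to swap each adjacent pair of characters (1↔2, 3↔4, ...), then keep every other character starting from the second (positions 2nd, 4th, 6th, ...).
Working it through for "dactyl": intermediate "adtcly", final "dcy".

dcy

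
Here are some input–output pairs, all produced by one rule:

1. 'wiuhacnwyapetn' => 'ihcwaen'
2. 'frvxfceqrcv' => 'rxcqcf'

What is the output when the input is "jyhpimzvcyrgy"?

The rule is to move the first character to the end, then keep every other character starting from the first (positions 1st, 3rd, 5th, ...).
Starting from "jyhpimzvcyrgy": after the first operation, "yhpimzvcyrgyj"; after the second, "ypmvygj".
(Check on "wiuhacnwyapetn": → "iuhacnwyapetnw" → "ihcwaen" ✓)

ypmvygj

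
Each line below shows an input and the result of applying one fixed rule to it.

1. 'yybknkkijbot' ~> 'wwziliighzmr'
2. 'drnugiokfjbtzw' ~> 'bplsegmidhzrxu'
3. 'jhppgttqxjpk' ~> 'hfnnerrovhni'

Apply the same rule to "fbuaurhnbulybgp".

dzsyspflzsjwzen

The pattern: shift every letter 2 places backward in the alphabet (wrapping around).
For "fbuaurhnbulybgp" the result is "dzsyspflzsjwzen".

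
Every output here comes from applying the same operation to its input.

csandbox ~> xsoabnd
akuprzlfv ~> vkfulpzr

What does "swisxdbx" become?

Rule — take characters alternately from the front and the back (1st, last, 2nd, 2nd-last, ...), then delete the first character.
On "swisxdbx": the first step gives "sxwbidsx", and the second then gives "xwbidsx".

xwbidsx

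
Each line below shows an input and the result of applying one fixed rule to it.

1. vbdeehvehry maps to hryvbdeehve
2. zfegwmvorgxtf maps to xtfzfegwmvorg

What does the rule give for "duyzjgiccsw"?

The pattern: move the last 3 characters to the front (rotate right by 3).
So "duyzjgiccsw" becomes "cswduyzjgic".

cswduyzjgic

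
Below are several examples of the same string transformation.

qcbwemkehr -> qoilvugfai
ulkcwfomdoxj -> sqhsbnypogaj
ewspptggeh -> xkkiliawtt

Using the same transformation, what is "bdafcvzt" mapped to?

gzdxfhej

Each output is the input with this applied: swap the front and back halves of the string, then shift every letter 4 places forward in the alphabet (wrapping around).
Starting from "bdafcvzt": after the first operation, "cvztbdaf"; after the second, "gzdxfhej".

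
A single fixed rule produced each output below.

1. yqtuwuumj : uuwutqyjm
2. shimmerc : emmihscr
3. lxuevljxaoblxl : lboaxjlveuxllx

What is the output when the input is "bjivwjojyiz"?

In each case the input is transformed by: reverse the string, then move the first 2 characters to the end (rotate left by 2).
Starting from "bjivwjojyiz": after the first operation, "ziyjojwvijb"; after the second, "yjojwvijbzi".

yjojwvijbzi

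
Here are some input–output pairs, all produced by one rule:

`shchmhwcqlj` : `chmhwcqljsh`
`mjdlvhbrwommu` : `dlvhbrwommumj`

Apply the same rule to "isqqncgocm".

The rule is to move the first 2 characters to the end (rotate left by 2).
Applying that to "isqqncgocm" gives "qqncgocmis".

qqncgocmis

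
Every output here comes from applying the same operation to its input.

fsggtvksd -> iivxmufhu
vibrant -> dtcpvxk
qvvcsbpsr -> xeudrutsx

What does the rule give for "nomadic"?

ocfkepq

The rule is to move the first 2 characters to the end (rotate left by 2), then shift every letter 2 places forward in the alphabet (wrapping around).
For "nomadic", step one produces "madicno"; step two turns that into "ocfkepq".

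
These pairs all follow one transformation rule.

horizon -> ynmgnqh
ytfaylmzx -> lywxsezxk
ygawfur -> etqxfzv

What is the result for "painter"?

sdqozhm

Each output is the input with this applied: shift every letter 1 place backward in the alphabet (wrapping around), then move the last 3 characters to the front (rotate right by 3).
"painter" → "sdqozhm".
(Check on "ygawfur": → "xfzvetq" → "etqxfzv" ✓)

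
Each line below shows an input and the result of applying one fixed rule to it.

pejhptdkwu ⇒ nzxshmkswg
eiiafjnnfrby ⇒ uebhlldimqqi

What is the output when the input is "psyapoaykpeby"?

Looking at the pairs, the operation is to shift every letter 3 places forward in the alphabet (wrapping around), then move the last 3 characters to the front (rotate right by 3).
On "psyapoaykpeby": the first step gives "svbdsrdbnsheb", and the second then gives "hebsvbdsrdbns".

hebsvbdsrdbns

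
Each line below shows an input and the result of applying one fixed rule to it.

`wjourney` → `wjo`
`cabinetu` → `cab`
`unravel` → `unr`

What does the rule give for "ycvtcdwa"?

Rule — keep only the first 3 characters.
So "ycvtcdwa" becomes "ycv".

ycv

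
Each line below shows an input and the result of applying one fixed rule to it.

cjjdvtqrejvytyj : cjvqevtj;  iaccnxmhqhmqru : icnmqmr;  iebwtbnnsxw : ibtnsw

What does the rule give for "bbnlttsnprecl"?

The rule is to keep every other character starting from the first (positions 1st, 3rd, 5th, ...).
"bbnlttsnprecl" → "bntspel".

bntspel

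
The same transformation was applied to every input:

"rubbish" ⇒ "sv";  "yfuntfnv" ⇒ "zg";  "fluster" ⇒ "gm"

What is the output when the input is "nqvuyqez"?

Looking at the pairs, the operation is to shift every letter 1 place forward in the alphabet (wrapping around), then keep only the first 2 characters.
On "nqvuyqez": the first step gives "orwvzrfa", and the second then gives "or".

or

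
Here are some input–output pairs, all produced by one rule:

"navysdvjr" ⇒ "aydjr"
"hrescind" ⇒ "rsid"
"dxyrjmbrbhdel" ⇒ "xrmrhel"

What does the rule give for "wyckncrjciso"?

What's happening: swap each adjacent pair of characters (1↔2, 3↔4, ...), then keep every other character starting from the first (positions 1st, 3rd, 5th, ...).
On "wyckncrjciso": the first step gives "ywkccnjricos", and the second then gives "ykcjio".

ykcjio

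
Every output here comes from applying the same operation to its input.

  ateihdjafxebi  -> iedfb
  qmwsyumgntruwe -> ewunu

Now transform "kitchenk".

Looking at the pairs, the operation is to move the last character to the front, then keep one character in every 3, starting at position 1 (positions 1st, 4th, 7th, ...).
On "kitchenk": the first step gives "kkitchen", and the second then gives "kte".

kte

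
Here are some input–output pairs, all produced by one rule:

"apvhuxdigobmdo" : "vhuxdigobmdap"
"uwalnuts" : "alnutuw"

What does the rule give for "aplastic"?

lastiap

Each output is the input with this applied: delete the last character, then move the first 2 characters to the end (rotate left by 2).
Starting from "aplastic": after the first operation, "aplasti"; after the second, "lastiap".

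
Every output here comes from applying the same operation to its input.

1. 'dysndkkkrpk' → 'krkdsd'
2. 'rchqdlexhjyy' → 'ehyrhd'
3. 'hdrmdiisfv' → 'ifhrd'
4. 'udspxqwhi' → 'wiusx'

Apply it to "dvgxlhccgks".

What's happening: keep every other character starting from the first (positions 1st, 3rd, 5th, ...), then move the first 3 characters to the end (rotate left by 3).
Applying both steps to "dvgxlhccgks": "dglcgs", then "cgsdgl".

cgsdgl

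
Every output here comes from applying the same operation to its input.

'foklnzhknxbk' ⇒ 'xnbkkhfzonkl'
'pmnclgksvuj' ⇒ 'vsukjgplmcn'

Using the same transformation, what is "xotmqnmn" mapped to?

nqmmntxo

The transformation: move the last 3 characters to the front (rotate right by 3), then take characters alternately from the front and the back (1st, last, 2nd, 2nd-last, ...).
On "xotmqnmn": the first step gives "nmnxotmq", and the second then gives "nqmmntxo".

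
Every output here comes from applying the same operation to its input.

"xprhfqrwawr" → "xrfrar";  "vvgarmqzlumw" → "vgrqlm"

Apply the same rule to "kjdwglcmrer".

The rule is to keep every other character starting from the first (positions 1st, 3rd, 5th, ...).
For "kjdwglcmrer" the result is "kdgcrr".

kdgcrr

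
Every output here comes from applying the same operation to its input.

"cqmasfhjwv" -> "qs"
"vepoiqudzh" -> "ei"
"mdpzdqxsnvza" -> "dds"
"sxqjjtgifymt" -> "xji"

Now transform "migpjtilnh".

ij

The rule is to delete the last 3 characters, then keep one character in every 3, starting at position 2 (positions 2nd, 5th, 8th, ...).
Applying both steps to "migpjtilnh": "migpjti", then "ij".
(Check on "vepoiqudzh": → "vepoiqu" → "ei" ✓)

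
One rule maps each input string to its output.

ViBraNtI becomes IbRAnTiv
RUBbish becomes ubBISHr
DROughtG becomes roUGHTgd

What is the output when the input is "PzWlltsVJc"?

What's happening: move the first character to the end, then flip the case of every letter.
Applying both steps to "PzWlltsVJc": "zWlltsVJcP", then "ZwLLTSvjCp".

ZwLLTSvjCp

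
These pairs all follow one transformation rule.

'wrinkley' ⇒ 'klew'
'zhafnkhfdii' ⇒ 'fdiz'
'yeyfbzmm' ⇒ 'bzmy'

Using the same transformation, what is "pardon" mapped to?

rdop

What's happening: swap the first and last characters, then keep only the last 4 characters.
On "pardon": the first step gives "nardop", and the second then gives "rdop".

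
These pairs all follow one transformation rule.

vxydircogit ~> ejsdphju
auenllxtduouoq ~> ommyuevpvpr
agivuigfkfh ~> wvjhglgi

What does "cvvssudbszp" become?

The rule is to shift every letter 1 place forward in the alphabet (wrapping around), then delete the first 3 characters.
Starting from "cvvssudbszp": after the first operation, "dwwttvectaq"; after the second, "ttvectaq".

ttvectaq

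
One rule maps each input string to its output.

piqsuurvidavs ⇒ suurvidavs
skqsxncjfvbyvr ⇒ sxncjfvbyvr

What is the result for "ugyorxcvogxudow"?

In each case the input is transformed by: delete the first 3 characters.
Applying that to "ugyorxcvogxudow" gives "orxcvogxudow".

orxcvogxudow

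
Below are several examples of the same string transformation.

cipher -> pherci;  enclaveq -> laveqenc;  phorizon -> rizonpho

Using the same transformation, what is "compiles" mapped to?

pilescom

Each output is the input with this applied: swap the front and back halves of the string, then move the last character to the front.
On "compiles": the first step gives "ilescomp", and the second then gives "pilescom".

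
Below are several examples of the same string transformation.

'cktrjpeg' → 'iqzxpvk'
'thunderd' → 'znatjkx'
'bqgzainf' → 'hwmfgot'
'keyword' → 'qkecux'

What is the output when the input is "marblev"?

sgxhrk

What's happening: delete the last character, then shift every letter 6 places forward in the alphabet (wrapping around).
"marblev" → "sgxhrk".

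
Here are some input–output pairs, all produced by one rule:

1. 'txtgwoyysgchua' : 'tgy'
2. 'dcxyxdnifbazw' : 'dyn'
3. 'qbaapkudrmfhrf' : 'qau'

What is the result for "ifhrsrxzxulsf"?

Rule — keep one character in every 3, starting at position 1 (positions 1st, 4th, 7th, ...), then keep only the first 3 characters.
On "ifhrsrxzxulsf": the first step gives "irxuf", and the second then gives "irx".

irx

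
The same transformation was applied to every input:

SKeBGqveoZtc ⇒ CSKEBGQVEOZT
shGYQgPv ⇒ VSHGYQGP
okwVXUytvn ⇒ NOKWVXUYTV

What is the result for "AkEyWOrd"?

DAKEYWOR

The rule is to move the last character to the front, then convert every letter to uppercase.
Working it through for "AkEyWOrd": intermediate "dAkEyWOr", final "DAKEYWOR".
(Check on "shGYQgPv": → "vshGYQgP" → "VSHGYQGP" ✓)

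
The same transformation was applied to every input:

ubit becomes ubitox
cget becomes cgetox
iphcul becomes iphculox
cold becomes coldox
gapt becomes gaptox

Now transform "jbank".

jbankox

The transformation: append "ox".
For "jbank" the result is "jbankox".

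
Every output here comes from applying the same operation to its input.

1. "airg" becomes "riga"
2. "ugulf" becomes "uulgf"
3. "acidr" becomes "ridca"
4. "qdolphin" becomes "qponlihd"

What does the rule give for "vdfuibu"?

What's happening: sort the characters into reverse alphabetical order.
On "vdfuibu" that produces "vuuifdb".

vuuifdb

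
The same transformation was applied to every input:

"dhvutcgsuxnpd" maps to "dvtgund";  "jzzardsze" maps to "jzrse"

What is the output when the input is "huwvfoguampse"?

hwfgape

Looking at the pairs, the operation is to keep every other character starting from the first (positions 1st, 3rd, 5th, ...).
Applying that to "huwvfoguampse" gives "hwfgape".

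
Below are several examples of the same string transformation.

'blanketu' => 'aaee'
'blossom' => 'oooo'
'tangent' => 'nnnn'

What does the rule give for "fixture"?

xxrr

Each output is the input with this applied: keep one character in every 3, starting at position 3 (positions 3rd, 6th, 9th, ...), then double every character.
Starting from "fixture": after the first operation, "xr"; after the second, "xxrr".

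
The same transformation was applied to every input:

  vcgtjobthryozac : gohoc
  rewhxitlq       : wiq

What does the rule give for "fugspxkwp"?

gxp

The pattern: keep one character in every 3, starting at position 3 (positions 3rd, 6th, 9th, ...).
For "fugspxkwp" the result is "gxp".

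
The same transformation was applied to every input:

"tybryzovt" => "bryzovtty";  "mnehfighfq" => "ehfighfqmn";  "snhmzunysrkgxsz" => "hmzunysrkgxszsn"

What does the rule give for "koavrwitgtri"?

Each output is the input with this applied: move the first 2 characters to the end (rotate left by 2).
So "koavrwitgtri" becomes "avrwitgtriko".

avrwitgtriko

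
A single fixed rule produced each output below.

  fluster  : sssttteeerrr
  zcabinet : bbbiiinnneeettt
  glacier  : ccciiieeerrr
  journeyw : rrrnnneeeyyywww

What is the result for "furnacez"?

What's happening: delete the first 3 characters, then repeat every character 3 times.
Working it through for "furnacez": intermediate "nacez", final "nnnaaaccceeezzz".
(Check on "zcabinet": → "binet" → "bbbiiinnneeettt" ✓)

nnnaaaccceeezzz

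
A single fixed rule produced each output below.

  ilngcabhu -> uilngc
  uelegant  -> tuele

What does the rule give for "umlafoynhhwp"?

The pattern: move the last character to the front, then delete the last 3 characters.
Applying that to "umlafoynhhwp" gives "pumlafoyn".

pumlafoyn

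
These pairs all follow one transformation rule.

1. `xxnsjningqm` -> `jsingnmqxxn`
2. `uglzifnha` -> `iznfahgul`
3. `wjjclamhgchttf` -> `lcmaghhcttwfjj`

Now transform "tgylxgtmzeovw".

xltgzmoewvgty

Each output is the input with this applied: move the first 3 characters to the end (rotate left by 3), then swap each adjacent pair of characters (1↔2, 3↔4, ...).
Applying both steps to "tgylxgtmzeovw": "lxgtmzeovwtgy", then "xltgzmoewvgty".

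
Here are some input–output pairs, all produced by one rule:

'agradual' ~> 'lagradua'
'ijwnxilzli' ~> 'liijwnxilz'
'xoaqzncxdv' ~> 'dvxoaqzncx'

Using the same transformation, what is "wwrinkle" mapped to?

ewwrinkl

Looking at the pairs, the operation is to swap the front and back halves of the string, then move the first 3 characters to the end (rotate left by 3).
Starting from "wwrinkle": after the first operation, "nklewwri"; after the second, "ewwrinkl".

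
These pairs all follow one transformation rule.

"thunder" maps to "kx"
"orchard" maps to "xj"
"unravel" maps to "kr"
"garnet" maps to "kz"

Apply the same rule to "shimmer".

kx

Each output is the input with this applied: shift every letter 6 places forward in the alphabet (wrapping around), then keep only the last 2 characters.
For "shimmer", step one produces "ynosskx"; step two turns that into "kx".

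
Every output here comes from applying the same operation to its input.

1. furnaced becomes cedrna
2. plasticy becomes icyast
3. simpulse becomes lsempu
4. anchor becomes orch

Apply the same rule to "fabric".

icbr

Rule — delete the first 2 characters, then swap the front and back halves of the string.
"fabric" → "bric" → "icbr".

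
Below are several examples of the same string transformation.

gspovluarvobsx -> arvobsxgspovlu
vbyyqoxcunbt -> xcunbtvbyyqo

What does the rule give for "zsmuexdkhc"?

xdkhczsmue

What's happening: swap the front and back halves of the string.
Doing the same to "zsmuexdkhc": "xdkhczsmue".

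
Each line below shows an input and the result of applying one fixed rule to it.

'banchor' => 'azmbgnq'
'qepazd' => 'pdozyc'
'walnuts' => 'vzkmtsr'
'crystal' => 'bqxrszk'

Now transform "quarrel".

Looking at the pairs, the operation is to shift every letter 1 place backward in the alphabet (wrapping around).
For "quarrel" the result is "ptzqqdk".

ptzqqdk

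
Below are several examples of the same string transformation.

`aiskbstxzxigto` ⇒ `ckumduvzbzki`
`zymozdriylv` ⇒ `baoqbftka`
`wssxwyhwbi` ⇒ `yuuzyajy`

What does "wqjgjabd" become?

yslilc

Rule — delete the last 2 characters, then shift every letter 2 places forward in the alphabet (wrapping around).
For "wqjgjabd", step one produces "wqjgja"; step two turns that into "yslilc".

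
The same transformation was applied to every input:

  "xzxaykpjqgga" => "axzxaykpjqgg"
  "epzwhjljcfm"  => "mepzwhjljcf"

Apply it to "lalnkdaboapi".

ilalnkdaboap

The pattern: move the last character to the front.
Doing the same to "lalnkdaboapi": "ilalnkdaboap".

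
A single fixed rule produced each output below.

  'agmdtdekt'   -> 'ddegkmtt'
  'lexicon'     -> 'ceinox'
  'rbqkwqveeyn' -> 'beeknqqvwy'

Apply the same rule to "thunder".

dehnru

Rule — delete the first character, then sort the characters into alphabetical order.
On "thunder": the first step gives "hunder", and the second then gives "dehnru".
(Check on "rbqkwqveeyn": → "bqkwqveeyn" → "beeknqqvwy" ✓)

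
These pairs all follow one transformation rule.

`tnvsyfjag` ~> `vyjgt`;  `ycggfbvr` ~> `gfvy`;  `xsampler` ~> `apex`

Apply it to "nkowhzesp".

The rule is to keep every other character starting from the first (positions 1st, 3rd, 5th, ...), then move the first character to the end.
"nkowhzesp" → "ohepn".

ohepn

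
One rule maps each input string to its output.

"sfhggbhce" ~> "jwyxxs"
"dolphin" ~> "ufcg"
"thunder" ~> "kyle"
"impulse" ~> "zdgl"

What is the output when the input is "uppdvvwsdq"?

lggummn

Each output is the input with this applied: delete the last 3 characters, then shift every letter 9 places backward in the alphabet (wrapping around).
For "uppdvvwsdq", step one produces "uppdvvw"; step two turns that into "lggummn".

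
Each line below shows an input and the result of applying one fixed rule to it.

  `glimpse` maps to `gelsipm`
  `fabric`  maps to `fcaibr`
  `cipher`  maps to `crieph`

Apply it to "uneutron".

unnoerut

The rule is to take characters alternately from the front and the back (1st, last, 2nd, 2nd-last, ...).
Applying that to "uneutron" gives "unnoerut".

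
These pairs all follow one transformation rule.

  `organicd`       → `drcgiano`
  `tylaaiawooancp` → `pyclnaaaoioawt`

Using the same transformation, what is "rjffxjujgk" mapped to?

kjgfjfuxjr

The pattern: take characters alternately from the front and the back (1st, last, 2nd, 2nd-last, ...), then move the first character to the end.
Doing the same to "rjffxjujgk": "kjgfjfuxjr".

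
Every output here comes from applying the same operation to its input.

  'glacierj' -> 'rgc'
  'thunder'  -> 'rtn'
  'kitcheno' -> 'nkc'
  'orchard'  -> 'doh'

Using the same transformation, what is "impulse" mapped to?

eiu

What's happening: keep one character in every 3, starting at position 1 (positions 1st, 4th, 7th, ...), then move the last character to the front.
On "impulse": the first step gives "iue", and the second then gives "eiu".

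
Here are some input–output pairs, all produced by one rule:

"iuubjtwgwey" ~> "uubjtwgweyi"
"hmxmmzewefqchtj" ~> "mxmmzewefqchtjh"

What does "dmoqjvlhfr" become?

The transformation: move the first character to the end.
"dmoqjvlhfr" → "moqjvlhfrd".

moqjvlhfrd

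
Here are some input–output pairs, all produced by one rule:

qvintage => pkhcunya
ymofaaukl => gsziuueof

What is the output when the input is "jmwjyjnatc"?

Each output is the input with this applied: shift every letter 6 places backward in the alphabet (wrapping around), then swap each adjacent pair of characters (1↔2, 3↔4, ...).
Applying both steps to "jmwjyjnatc": "dgqdsdhunw", then "gddqdsuhwn".
(Check on "ymofaaukl": → "sgizuuoef" → "gsziuueof" ✓)

gddqdsuhwn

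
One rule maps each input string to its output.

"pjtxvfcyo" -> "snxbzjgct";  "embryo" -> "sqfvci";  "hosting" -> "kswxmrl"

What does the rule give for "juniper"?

In each case the input is transformed by: shift every letter 4 places forward in the alphabet (wrapping around), then swap the first and last characters.
"juniper" → "nyrmtiv" → "vyrmtin".

vyrmtin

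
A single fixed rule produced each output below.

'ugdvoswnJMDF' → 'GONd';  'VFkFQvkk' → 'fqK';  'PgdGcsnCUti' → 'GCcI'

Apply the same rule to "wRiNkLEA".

In each case the input is transformed by: keep one character in every 3, starting at position 2 (positions 2nd, 5th, 8th, ...), then flip the case of every letter.
So "wRiNkLEA" becomes "rKa".

rKa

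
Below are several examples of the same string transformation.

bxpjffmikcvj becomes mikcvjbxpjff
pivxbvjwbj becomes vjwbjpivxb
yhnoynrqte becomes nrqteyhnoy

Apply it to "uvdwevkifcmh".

kifcmhuvdwev

Rule — swap the front and back halves of the string.
"uvdwevkifcmh" → "kifcmhuvdwev".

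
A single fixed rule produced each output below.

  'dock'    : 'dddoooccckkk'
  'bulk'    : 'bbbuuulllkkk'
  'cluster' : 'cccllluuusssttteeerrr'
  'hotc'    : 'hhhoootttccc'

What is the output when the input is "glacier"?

The transformation: repeat every character 3 times.
Doing the same to "glacier": "ggglllaaaccciiieeerrr".

ggglllaaaccciiieeerrr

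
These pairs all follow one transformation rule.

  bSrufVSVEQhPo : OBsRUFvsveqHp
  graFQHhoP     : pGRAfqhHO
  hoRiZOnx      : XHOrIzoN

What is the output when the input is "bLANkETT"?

tBlanKet

What's happening: flip the case of every letter, then move the last character to the front.
For "bLANkETT", step one produces "BlanKett"; step two turns that into "tBlanKet".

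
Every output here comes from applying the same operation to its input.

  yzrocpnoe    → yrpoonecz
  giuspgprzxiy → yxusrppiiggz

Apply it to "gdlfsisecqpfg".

The pattern: sort the characters into reverse alphabetical order, then move the first character to the end.
On "gdlfsisecqpfg": the first step gives "ssqpliggffedc", and the second then gives "sqpliggffedcs".
(Check on "giuspgprzxiy": → "zyxusrppiigg" → "yxusrppiiggz" ✓)

sqpliggffedcs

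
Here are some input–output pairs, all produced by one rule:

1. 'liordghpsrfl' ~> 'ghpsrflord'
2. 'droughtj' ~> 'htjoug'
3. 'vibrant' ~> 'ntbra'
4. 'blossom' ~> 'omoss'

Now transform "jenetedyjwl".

edyjwlnet

What's happening: delete the first 2 characters, then move the first 3 characters to the end (rotate left by 3).
Starting from "jenetedyjwl": after the first operation, "netedyjwl"; after the second, "edyjwlnet".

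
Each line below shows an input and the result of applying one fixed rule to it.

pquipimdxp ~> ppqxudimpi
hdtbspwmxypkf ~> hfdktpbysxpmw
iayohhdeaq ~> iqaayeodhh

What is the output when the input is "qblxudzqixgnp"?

Looking at the pairs, the operation is to take characters alternately from the front and the back (1st, last, 2nd, 2nd-last, ...).
Applying that to "qblxudzqixgnp" gives "qpbnlgxxuidqz".

qpbnlgxxuidqz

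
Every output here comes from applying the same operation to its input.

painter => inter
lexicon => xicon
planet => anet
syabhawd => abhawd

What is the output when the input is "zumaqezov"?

maqezov

Rule — delete the first 2 characters.
Applying that to "zumaqezov" gives "maqezov".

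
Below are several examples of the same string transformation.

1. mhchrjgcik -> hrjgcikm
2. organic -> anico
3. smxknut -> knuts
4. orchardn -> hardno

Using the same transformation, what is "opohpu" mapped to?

In each case the input is transformed by: move the first character to the end, then delete the first 2 characters.
On "opohpu" that produces "hpuo".

hpuo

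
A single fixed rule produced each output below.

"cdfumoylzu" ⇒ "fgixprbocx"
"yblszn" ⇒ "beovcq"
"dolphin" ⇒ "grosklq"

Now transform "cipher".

flskhu

The transformation: shift every letter 3 places forward in the alphabet (wrapping around).
Doing the same to "cipher": "flskhu".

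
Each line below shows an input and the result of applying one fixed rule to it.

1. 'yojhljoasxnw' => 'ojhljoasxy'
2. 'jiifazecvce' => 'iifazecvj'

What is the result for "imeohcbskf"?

meohcbsi

The rule is to delete the last 2 characters, then move the first character to the end.
Applying both steps to "imeohcbskf": "imeohcbs", then "meohcbsi".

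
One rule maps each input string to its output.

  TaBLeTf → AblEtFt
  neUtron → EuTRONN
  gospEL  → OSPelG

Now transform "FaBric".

AbRICf

The rule is to flip the case of every letter, then move the first character to the end.
Applying both steps to "FaBric": "fAbRIC", then "AbRICf".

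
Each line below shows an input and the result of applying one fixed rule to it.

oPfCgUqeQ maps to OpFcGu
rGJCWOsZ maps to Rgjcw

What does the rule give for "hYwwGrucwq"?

HyWWgRU

Rule — delete the last 3 characters, then flip the case of every letter.
Starting from "hYwwGrucwq": after the first operation, "hYwwGru"; after the second, "HyWWgRU".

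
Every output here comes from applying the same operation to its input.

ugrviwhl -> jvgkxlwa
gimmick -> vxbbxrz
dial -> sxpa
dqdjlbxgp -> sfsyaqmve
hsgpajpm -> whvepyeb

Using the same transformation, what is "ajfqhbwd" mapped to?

pyufwqls

Each output is the input with this applied: shift every letter 11 places backward in the alphabet (wrapping around).
So "ajfqhbwd" becomes "pyufwqls".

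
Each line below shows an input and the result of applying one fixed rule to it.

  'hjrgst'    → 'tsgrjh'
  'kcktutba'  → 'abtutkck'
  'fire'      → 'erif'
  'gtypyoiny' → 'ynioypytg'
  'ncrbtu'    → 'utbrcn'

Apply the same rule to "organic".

cinagro

Looking at the pairs, the operation is to reverse the string.
So "organic" becomes "cinagro".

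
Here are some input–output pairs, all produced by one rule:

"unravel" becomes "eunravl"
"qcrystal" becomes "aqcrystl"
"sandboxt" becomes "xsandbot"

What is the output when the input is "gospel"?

egospl

The pattern: move the last character to the front, then swap the first and last characters.
"gospel" → "lgospe" → "egospl".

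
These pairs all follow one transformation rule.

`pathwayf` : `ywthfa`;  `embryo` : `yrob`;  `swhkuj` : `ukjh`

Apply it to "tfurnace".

urneca

Each output is the input with this applied: delete the first 2 characters, then sort the characters into reverse alphabetical order.
"tfurnace" → "urnace" → "urneca".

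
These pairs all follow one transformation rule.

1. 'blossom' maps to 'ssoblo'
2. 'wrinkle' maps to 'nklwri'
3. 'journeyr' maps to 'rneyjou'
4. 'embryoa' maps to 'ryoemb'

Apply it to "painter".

ntepai

In each case the input is transformed by: delete the last character, then move the first 3 characters to the end (rotate left by 3).
"painter" → "ntepai".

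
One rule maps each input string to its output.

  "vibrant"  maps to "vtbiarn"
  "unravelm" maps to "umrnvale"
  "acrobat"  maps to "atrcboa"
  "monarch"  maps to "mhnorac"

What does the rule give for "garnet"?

Looking at the pairs, the operation is to move the last character to the front, then swap each adjacent pair of characters (1↔2, 3↔4, ...).
For "garnet", step one produces "tgarne"; step two turns that into "gtraen".

gtraen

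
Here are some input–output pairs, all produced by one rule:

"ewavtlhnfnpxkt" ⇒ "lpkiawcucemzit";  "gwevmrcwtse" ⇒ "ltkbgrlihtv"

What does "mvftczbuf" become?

Looking at the pairs, the operation is to shift every letter 11 places backward in the alphabet (wrapping around), then move the first character to the end.
"mvftczbuf" → "bkuiroqju" → "kuiroqjub".

kuiroqjub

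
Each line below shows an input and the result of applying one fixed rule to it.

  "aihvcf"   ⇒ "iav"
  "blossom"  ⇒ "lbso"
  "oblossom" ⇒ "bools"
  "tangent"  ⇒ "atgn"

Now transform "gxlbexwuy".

Each output is the input with this applied: swap each adjacent pair of characters (1↔2, 3↔4, ...), then delete the last 3 characters.
So "gxlbexwuy" becomes "xgblxe".

xgblxe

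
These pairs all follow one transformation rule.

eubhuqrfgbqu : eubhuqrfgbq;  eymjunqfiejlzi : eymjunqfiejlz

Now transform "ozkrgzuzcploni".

ozkrgzuzcplon

Looking at the pairs, the operation is to delete the last character.
Applying that to "ozkrgzuzcploni" gives "ozkrgzuzcplon".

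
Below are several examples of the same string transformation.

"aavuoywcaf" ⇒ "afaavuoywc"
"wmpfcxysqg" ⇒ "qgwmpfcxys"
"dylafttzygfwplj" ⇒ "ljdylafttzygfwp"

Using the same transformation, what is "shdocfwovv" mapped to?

vvshdocfwo

The rule is to move the last 2 characters to the front (rotate right by 2).
On "shdocfwovv" that produces "vvshdocfwo".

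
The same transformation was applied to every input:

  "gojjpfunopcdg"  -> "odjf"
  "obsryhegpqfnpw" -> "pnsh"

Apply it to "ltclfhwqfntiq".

The transformation: keep one character in every 3, starting at position 3 (positions 3rd, 6th, 9th, ...), then move the last 2 characters to the front (rotate right by 2).
"ltclfhwqfntiq" → "fich".

fich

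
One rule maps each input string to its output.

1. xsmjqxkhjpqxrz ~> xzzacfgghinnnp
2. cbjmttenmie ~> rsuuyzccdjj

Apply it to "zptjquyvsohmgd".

twxzcefgijklop

In each case the input is transformed by: sort the characters into alphabetical order, then shift every letter 10 places backward in the alphabet (wrapping around).
"zptjquyvsohmgd" → "dghjmopqstuvyz" → "twxzcefgijklop".
(Check on "cbjmttenmie": → "bceeijmmntt" → "rsuuyzccdjj" ✓)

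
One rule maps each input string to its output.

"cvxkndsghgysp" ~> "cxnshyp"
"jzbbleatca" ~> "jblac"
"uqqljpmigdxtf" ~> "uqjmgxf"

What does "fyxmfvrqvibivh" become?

Each output is the input with this applied: keep every other character starting from the first (positions 1st, 3rd, 5th, ...).
"fyxmfvrqvibivh" → "fxfrvbv".

fxfrvbv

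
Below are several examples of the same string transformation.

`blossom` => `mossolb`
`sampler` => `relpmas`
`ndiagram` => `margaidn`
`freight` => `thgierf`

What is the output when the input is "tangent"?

tnegnat

Rule — reverse the string.
"tangent" → "tnegnat".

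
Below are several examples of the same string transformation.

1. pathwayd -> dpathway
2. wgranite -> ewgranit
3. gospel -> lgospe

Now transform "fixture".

efixtur

What's happening: move the last character to the front.
Doing the same to "fixture": "efixtur".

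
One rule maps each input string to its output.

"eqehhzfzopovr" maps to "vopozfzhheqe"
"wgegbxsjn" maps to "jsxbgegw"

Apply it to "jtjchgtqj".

Looking at the pairs, the operation is to delete the last character, then reverse the string.
For "jtjchgtqj", step one produces "jtjchgtq"; step two turns that into "qtghcjtj".

qtghcjtj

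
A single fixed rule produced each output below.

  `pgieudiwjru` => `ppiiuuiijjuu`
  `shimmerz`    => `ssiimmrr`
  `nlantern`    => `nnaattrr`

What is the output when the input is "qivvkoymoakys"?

In each case the input is transformed by: keep every other character starting from the first (positions 1st, 3rd, 5th, ...), then double every character.
For "qivvkoymoakys", step one produces "qvkyoks"; step two turns that into "qqvvkkyyookkss".

qqvvkkyyookkss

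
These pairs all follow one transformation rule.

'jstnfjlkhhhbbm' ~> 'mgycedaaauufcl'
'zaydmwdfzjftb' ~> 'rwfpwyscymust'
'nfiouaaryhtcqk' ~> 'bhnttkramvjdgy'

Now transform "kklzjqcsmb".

Rule — move the first 2 characters to the end (rotate left by 2), then shift every letter 7 places backward in the alphabet (wrapping around).
For "kklzjqcsmb", step one produces "lzjqcsmbkk"; step two turns that into "escjvlfudd".

escjvlfudd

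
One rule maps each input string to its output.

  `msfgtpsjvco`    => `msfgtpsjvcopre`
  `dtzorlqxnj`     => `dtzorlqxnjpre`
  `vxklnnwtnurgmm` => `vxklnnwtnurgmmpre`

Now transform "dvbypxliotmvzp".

dvbypxliotmvzppre

Looking at the pairs, the operation is to append "pre".
On "dvbypxliotmvzp" that produces "dvbypxliotmvzppre".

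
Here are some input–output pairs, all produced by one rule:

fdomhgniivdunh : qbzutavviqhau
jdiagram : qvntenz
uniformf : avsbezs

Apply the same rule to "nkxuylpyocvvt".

xkhlyclbpiig

The transformation: delete the first character, then shift every letter 13 places forward in the alphabet (wrapping around) — i.e. ROT13.
For "nkxuylpyocvvt", step one produces "kxuylpyocvvt"; step two turns that into "xkhlyclbpiig".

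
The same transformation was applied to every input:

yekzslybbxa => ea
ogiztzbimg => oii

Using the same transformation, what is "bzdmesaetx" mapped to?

eae

The transformation: keep only the vowels.
Doing the same to "bzdmesaetx": "eae".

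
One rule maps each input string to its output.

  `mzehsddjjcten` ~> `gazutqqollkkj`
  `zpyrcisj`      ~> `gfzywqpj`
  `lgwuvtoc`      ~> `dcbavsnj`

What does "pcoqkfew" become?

Each output is the input with this applied: sort the characters into reverse alphabetical order, then shift every letter 7 places forward in the alphabet (wrapping around).
"pcoqkfew" → "wqpokfec" → "dxwvrmlj".
(Check on "lgwuvtoc": → "wvutolgc" → "dcbavsnj" ✓)

dxwvrmlj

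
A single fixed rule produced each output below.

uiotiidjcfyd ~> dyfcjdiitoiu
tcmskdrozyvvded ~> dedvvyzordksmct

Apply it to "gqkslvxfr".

Each output is the input with this applied: reverse the string.
Doing the same to "gqkslvxfr": "rfxvlskqg".

rfxvlskqg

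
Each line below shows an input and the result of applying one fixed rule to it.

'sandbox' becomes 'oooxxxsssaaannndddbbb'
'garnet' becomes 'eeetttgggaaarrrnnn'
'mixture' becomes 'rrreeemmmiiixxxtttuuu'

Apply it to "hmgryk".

yyykkkhhhmmmgggrrr

Looking at the pairs, the operation is to move the last 2 characters to the front (rotate right by 2), then repeat every character 3 times.
For "hmgryk", step one produces "ykhmgr"; step two turns that into "yyykkkhhhmmmgggrrr".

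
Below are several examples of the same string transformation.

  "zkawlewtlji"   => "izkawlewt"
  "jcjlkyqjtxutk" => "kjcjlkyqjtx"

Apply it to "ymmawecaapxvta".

The transformation: move the last character to the front, then delete the last 2 characters.
"ymmawecaapxvta" → "aymmawecaapxvt" → "aymmawecaapx".

aymmawecaapx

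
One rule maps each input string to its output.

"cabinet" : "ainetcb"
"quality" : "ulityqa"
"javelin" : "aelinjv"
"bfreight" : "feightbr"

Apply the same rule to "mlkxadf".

What's happening: move the first 2 characters to the end (rotate left by 2), then swap the first and last characters.
Applying both steps to "mlkxadf": "kxadfml", then "lxadfmk".

lxadfmk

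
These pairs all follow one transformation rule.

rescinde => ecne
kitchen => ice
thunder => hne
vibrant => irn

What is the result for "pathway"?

What's happening: keep every other character starting from the second (positions 2nd, 4th, 6th, ...).
For "pathway" the result is "aha".

aha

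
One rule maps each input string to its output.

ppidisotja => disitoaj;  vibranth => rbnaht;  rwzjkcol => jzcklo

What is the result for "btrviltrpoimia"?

The pattern: swap each adjacent pair of characters (1↔2, 3↔4, ...), then delete the first 2 characters.
On "btrviltrpoimia" that produces "vrlirtopmiai".

vrlirtopmiai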